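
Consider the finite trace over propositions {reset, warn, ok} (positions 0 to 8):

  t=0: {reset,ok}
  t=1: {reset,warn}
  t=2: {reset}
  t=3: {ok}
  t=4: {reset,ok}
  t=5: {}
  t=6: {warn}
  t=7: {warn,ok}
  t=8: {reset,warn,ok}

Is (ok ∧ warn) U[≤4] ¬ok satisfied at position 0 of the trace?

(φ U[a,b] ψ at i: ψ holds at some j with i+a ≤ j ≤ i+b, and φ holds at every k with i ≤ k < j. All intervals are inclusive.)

Does not hold

Need some j in [0,4] with ¬ok, and (ok ∧ warn) at every k in [0,j-1].
  j=0: ¬ok false.
  j=1: ¬ok holds, but (ok ∧ warn) fails at k=0 → not this j.
  j=2: ¬ok holds, but (ok ∧ warn) fails at k=0 → not this j.
  j=3: ¬ok false.
  j=4: ¬ok false.
No j in the window works → until fails.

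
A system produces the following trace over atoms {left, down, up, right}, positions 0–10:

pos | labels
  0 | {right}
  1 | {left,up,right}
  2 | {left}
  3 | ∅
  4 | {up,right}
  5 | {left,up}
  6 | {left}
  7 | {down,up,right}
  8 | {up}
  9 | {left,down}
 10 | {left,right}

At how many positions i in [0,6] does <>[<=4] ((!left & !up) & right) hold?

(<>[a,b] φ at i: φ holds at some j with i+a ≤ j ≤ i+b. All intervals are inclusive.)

Evaluate at each i in [0,6]:
  i=0: ✓ (witness j=0)
  i=1: ✗ (none in [1,5])
  i=2: ✗ (none in [2,6])
  i=3: ✗ (none in [3,7])
  i=4: ✗ (none in [4,8])
  i=5: ✗ (none in [5,9])
  i=6: ✗ (none in [6,10])
Positions where it holds: {0} → 1.

1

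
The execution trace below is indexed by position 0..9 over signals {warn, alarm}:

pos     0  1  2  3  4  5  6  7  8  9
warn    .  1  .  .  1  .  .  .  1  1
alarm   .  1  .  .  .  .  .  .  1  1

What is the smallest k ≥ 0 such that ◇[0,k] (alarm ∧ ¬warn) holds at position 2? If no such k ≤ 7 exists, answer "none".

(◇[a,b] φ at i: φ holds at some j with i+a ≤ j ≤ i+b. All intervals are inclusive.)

Scan j = 2,3,… for (alarm ∧ ¬warn):
  j=2: fails
  j=3: fails
  j=4: fails
  j=5: fails
  j=6: fails
  j=7: fails
  j=8: fails
  j=9: fails
No j in [2,9] satisfies it → none.

none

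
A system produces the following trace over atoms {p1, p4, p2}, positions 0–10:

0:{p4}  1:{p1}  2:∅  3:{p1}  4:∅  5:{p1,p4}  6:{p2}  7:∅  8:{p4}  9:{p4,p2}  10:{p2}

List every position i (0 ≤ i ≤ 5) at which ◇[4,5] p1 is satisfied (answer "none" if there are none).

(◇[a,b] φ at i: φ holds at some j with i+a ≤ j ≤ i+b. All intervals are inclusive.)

Evaluate at each i in [0,5]:
  i=0: ✓ (witness j=5)
  i=1: ✓ (witness j=5)
  i=2: ✗ (none in [6,7])
  i=3: ✗ (none in [7,8])
  i=4: ✗ (none in [8,9])
  i=5: ✗ (none in [9,10])

0, 1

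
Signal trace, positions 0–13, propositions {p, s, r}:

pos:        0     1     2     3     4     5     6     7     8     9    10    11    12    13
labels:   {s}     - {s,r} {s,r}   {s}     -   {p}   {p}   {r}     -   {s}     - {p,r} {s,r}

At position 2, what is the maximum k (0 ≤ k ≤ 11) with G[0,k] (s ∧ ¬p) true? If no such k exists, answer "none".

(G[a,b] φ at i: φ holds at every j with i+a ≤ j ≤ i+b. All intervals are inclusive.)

(s ∧ ¬p) must hold from j=2 onward; find where it first fails.
  j=2: holds
  j=3: holds
  j=4: holds
  j=5: fails
Holds on [2,4], so largest k = 2.

2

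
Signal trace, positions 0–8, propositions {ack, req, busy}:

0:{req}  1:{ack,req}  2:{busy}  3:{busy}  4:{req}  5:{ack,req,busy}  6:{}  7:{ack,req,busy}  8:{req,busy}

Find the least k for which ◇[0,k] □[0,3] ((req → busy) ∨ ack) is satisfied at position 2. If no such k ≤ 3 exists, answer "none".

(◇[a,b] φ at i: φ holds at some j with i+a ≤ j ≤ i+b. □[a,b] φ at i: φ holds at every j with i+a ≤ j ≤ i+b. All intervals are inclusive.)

Scan j = 2,3,… for □[0,3] ((req → busy) ∨ ack):
  j=2: fails
  j=3: fails
  j=4: fails
  j=5: holds
First hit at j=5, so smallest k = 5-2 = 3.

3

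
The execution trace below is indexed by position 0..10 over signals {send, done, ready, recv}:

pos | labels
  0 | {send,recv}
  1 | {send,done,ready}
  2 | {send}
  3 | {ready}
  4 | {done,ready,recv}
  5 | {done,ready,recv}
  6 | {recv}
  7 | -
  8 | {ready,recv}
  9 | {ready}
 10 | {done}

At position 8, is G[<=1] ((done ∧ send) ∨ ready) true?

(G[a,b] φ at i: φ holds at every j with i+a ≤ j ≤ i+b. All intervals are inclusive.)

Check ((done ∧ send) ∨ ready) at every j in [8,9]:
  j=8: true
  j=9: true
All positions satisfy it → formula holds.

Holds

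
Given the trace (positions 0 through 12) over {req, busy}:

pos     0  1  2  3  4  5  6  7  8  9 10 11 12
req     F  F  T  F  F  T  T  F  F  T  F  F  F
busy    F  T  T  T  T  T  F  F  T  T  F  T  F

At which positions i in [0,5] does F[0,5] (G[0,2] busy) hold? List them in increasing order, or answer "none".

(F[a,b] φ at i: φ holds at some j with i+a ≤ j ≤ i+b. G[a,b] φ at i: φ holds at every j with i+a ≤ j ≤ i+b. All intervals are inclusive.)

0, 1, 2, 3

Evaluate at each i in [0,5]:
  i=0: ✓ (witness j=1)
  i=1: ✓ (witness j=1)
  i=2: ✓ (witness j=2)
  i=3: ✓ (witness j=3)
  i=4: ✗ (none in [4,9])
  i=5: ✗ (none in [5,10])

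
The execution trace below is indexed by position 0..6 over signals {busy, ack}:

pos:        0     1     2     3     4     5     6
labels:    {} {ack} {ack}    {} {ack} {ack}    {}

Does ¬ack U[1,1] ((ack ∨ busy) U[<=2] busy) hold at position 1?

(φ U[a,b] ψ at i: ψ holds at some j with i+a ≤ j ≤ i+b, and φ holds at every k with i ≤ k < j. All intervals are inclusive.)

Need some j in [2,2] with ((ack ∨ busy) U[<=2] busy), and ¬ack at every k in [1,j-1].
  j=2: ((ack ∨ busy) U[<=2] busy) — fails.
No j in the window works → until fails.

No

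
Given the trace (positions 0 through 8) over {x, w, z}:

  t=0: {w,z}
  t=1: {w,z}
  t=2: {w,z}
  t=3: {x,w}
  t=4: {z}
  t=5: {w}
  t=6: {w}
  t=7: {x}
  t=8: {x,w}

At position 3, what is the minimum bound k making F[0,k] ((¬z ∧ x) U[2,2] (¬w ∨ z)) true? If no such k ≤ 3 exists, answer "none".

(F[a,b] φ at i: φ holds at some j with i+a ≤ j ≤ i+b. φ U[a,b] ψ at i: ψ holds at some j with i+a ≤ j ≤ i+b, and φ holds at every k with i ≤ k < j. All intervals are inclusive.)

none

Scan j = 3,4,… for ((¬z ∧ x) U[2,2] (¬w ∨ z)):
  j=3: fails
  j=4: fails
  j=5: fails
  j=6: fails
No j in [3,6] satisfies it → none.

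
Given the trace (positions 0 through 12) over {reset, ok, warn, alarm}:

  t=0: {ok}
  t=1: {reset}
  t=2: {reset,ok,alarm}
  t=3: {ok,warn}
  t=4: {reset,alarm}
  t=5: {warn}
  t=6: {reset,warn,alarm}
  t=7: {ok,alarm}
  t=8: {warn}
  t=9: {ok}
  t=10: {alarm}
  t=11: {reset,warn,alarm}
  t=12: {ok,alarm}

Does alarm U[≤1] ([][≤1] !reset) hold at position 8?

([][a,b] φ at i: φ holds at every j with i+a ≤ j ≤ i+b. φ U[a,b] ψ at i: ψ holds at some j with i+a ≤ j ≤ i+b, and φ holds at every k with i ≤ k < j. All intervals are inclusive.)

True

Need some j in [8,9] with [][≤1] !reset, and alarm at every k in [8,j-1].
  j=8: [][≤1] !reset holds; no prefix to check → satisfied.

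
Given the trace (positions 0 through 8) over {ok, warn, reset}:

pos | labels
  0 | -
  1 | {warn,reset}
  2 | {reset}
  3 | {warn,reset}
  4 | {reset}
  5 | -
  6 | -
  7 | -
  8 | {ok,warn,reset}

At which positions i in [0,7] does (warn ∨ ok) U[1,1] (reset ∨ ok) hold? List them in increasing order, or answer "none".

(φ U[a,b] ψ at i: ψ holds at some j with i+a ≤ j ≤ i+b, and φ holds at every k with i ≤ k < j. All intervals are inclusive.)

1, 3

Evaluate at each i in [0,7]:
  i=0: ✗ (lhs fails at k=0 before rhs at j=1)
  i=1: ✓ (rhs at j=2; lhs holds on [1,1])
  i=2: ✗ (lhs fails at k=2 before rhs at j=3)
  i=3: ✓ (rhs at j=4; lhs holds on [3,3])
  i=4: ✗ (no rhs in [5,5])
  i=5: ✗ (no rhs in [6,6])
  i=6: ✗ (no rhs in [7,7])
  i=7: ✗ (lhs fails at k=7 before rhs at j=8)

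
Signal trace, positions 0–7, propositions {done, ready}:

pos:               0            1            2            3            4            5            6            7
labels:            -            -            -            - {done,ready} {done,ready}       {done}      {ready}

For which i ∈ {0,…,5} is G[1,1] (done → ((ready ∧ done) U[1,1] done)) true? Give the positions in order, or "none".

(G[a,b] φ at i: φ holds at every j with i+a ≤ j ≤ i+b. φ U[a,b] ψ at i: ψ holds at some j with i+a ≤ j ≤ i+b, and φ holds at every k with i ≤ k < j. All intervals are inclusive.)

0, 1, 2, 3, 4

Evaluate at each i in [0,5]:
  i=0: ✓ (all of [1,1])
  i=1: ✓ (all of [2,2])
  i=2: ✓ (all of [3,3])
  i=3: ✓ (all of [4,4])
  i=4: ✓ (all of [5,5])
  i=5: ✗ (fails at j=6)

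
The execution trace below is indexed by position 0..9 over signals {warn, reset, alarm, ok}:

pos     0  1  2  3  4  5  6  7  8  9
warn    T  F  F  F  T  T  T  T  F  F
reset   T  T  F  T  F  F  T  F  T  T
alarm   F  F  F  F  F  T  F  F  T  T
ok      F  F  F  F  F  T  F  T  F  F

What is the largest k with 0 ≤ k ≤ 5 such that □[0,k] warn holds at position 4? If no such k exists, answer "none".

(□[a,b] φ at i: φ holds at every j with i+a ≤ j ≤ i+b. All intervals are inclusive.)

3

warn must hold from j=4 onward; find where it first fails.
  j=4: holds
  j=5: holds
  j=6: holds
  j=7: holds
  j=8: fails
Holds on [4,7], so largest k = 3.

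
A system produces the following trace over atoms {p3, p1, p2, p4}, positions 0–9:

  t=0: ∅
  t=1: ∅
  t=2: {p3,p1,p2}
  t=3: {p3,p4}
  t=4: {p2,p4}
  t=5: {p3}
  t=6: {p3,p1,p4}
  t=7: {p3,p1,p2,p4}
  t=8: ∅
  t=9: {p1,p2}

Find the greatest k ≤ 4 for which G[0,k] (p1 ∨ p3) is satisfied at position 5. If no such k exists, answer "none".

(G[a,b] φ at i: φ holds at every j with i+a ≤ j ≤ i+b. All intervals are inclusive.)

(p1 ∨ p3) must hold from j=5 onward; find where it first fails.
  j=5: holds
  j=6: holds
  j=7: holds
  j=8: fails
Holds on [5,7], so largest k = 2.

2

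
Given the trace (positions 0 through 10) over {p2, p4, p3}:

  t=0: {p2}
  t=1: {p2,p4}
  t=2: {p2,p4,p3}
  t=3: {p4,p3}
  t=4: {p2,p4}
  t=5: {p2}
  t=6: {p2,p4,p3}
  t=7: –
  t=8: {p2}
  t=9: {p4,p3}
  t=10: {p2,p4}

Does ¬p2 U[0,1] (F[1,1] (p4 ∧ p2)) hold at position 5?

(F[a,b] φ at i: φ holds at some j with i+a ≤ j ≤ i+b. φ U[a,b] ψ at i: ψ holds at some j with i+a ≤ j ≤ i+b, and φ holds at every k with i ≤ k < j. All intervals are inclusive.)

Need some j in [5,6] with F[1,1] (p4 ∧ p2), and ¬p2 at every k in [5,j-1].
  j=5: F[1,1] (p4 ∧ p2) holds; no prefix to check → satisfied.

Holds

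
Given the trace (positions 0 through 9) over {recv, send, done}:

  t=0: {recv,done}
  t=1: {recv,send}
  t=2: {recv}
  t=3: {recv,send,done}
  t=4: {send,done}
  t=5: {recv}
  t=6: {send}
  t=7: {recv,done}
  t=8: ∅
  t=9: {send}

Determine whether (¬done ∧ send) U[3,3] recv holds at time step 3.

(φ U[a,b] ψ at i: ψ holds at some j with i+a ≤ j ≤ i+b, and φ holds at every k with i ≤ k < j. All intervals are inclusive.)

Does not hold

Need some j in [6,6] with recv, and (¬done ∧ send) at every k in [3,j-1].
  j=6: recv false.
No j in the window works → until fails.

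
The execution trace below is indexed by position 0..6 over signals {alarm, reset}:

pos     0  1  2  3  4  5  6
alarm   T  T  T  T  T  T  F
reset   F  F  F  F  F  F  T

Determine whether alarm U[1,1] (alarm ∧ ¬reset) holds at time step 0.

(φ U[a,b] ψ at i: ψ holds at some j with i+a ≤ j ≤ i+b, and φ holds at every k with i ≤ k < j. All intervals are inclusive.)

Need some j in [1,1] with (alarm ∧ ¬reset), and alarm at every k in [0,j-1].
  j=1: (alarm ∧ ¬reset) holds; alarm holds at every k in [0,0] → satisfied.

Holds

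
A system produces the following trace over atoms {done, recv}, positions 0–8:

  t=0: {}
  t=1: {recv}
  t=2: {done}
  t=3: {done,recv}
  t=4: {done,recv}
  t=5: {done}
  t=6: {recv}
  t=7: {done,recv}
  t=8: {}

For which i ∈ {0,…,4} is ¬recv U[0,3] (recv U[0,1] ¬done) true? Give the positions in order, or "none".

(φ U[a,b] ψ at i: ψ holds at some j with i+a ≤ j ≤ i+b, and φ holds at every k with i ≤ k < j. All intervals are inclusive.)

Evaluate at each i in [0,4]:
  i=0: ✓ (rhs at j=0)
  i=1: ✓ (rhs at j=1)
  i=2: ✗ (no rhs in [2,5])
  i=3: ✗ (lhs fails at k=3 before rhs at j=6)
  i=4: ✗ (lhs fails at k=4 before rhs at j=6)

0, 1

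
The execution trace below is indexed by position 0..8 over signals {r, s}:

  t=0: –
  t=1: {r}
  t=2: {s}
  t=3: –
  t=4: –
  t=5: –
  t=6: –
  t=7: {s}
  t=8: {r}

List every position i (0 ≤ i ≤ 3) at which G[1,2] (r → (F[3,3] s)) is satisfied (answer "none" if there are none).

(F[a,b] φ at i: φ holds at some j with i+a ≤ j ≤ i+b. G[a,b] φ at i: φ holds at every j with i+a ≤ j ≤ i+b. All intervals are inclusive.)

1, 2, 3

Evaluate at each i in [0,3]:
  i=0: ✗ (fails at j=1)
  i=1: ✓ (all of [2,3])
  i=2: ✓ (all of [3,4])
  i=3: ✓ (all of [4,5])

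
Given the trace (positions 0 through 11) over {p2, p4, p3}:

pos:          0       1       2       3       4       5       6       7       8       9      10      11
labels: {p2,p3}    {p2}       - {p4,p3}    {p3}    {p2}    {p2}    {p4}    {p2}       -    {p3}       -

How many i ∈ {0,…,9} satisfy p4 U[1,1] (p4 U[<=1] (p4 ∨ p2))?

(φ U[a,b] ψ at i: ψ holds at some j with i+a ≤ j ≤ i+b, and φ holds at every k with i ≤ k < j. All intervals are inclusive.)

1

Evaluate at each i in [0,9]:
  i=0: ✗ (lhs fails at k=0 before rhs at j=1)
  i=1: ✗ (no rhs in [2,2])
  i=2: ✗ (lhs fails at k=2 before rhs at j=3)
  i=3: ✗ (no rhs in [4,4])
  i=4: ✗ (lhs fails at k=4 before rhs at j=5)
  i=5: ✗ (lhs fails at k=5 before rhs at j=6)
  i=6: ✗ (lhs fails at k=6 before rhs at j=7)
  i=7: ✓ (rhs at j=8; lhs holds on [7,7])
  i=8: ✗ (no rhs in [9,9])
  i=9: ✗ (no rhs in [10,10])
Positions where it holds: {7} → 1.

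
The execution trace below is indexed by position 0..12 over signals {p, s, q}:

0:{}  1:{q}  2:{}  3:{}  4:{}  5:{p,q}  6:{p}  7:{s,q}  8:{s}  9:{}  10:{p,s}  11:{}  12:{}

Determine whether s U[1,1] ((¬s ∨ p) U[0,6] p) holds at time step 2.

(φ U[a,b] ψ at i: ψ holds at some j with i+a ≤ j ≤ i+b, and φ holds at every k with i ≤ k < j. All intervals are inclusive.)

False

Need some j in [3,3] with ((¬s ∨ p) U[0,6] p), and s at every k in [2,j-1].
  j=3: ((¬s ∨ p) U[0,6] p) holds, but s fails at k=2 → not this j.
No j in the window works → until fails.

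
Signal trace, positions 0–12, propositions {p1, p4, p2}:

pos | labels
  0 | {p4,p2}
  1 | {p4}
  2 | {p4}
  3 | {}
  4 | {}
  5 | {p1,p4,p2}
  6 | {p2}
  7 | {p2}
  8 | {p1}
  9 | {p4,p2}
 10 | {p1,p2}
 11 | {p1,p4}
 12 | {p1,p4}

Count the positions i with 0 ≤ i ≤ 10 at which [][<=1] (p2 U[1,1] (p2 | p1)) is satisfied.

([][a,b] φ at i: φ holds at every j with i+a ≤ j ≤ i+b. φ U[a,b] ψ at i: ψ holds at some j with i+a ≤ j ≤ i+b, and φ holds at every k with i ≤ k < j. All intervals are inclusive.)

3

Evaluate at each i in [0,10]:
  i=0: ✗ (fails at j=0)
  i=1: ✗ (fails at j=1)
  i=2: ✗ (fails at j=2)
  i=3: ✗ (fails at j=3)
  i=4: ✗ (fails at j=4)
  i=5: ✓ (all of [5,6])
  i=6: ✓ (all of [6,7])
  i=7: ✗ (fails at j=8)
  i=8: ✗ (fails at j=8)
  i=9: ✓ (all of [9,10])
  i=10: ✗ (fails at j=11)
Positions where it holds: {5, 6, 9} → 3.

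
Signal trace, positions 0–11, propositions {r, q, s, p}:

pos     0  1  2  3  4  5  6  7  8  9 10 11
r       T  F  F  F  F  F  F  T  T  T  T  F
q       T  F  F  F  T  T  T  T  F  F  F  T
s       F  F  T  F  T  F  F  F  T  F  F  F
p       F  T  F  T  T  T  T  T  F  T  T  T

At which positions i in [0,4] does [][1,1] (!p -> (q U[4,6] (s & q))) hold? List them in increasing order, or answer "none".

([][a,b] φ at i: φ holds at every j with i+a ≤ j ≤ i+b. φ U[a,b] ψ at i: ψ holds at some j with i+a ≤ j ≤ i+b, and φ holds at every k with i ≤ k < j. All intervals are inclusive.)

0, 2, 3, 4

Evaluate at each i in [0,4]:
  i=0: ✓ (all of [1,1])
  i=1: ✗ (fails at j=2)
  i=2: ✓ (all of [3,3])
  i=3: ✓ (all of [4,4])
  i=4: ✓ (all of [5,5])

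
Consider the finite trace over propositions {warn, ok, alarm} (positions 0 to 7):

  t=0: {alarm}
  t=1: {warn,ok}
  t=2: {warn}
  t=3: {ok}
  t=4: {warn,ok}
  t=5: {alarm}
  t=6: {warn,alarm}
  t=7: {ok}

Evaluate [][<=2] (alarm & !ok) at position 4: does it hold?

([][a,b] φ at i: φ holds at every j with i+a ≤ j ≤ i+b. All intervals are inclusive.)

Check (alarm & !ok) at every j in [4,6]:
  j=4: false
  j=5: true
  j=6: true
Fails at j=4 → formula fails.

False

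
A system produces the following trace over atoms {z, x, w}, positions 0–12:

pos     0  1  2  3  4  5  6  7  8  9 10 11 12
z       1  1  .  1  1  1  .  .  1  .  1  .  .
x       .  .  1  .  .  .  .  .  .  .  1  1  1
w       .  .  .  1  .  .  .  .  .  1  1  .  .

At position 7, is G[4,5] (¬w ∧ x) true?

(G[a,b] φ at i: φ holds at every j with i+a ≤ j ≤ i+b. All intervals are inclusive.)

Yes

Check (¬w ∧ x) at every j in [11,12]:
  j=11: true
  j=12: true
All positions satisfy it → formula holds.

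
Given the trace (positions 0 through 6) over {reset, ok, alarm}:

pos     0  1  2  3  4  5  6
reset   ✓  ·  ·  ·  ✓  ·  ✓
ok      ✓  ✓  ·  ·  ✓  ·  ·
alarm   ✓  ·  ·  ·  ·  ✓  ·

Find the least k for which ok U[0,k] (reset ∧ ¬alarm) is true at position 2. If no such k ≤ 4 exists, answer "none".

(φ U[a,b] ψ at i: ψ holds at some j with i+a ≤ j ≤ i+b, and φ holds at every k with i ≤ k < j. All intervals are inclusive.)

none

Need earliest j ≥ 2 with (reset ∧ ¬alarm), and ok at every k in [2,j-1].
  j=2: rhs fails.
  j=3: rhs fails.
  j=4: rhs holds but lhs fails at k=2.
  j=5: rhs fails.
  j=6: rhs holds but lhs fails at k=2.
No witness within the range → none.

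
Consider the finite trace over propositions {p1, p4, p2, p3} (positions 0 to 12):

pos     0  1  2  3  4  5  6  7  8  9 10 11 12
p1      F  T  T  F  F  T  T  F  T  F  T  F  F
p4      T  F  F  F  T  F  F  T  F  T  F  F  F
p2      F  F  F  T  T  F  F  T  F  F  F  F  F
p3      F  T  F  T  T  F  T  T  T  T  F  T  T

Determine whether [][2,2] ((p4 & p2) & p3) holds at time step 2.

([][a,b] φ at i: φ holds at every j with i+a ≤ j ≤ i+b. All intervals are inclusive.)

Holds

Check ((p4 & p2) & p3) at every j in [4,4]:
  j=4: true
All positions satisfy it → formula holds.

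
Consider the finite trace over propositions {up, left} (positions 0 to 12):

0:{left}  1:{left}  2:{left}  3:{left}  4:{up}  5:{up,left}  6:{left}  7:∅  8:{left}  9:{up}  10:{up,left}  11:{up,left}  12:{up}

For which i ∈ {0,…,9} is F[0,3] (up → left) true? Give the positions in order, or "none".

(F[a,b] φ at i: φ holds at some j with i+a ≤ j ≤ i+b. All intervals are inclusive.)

Evaluate at each i in [0,9]:
  i=0: ✓ (witness j=0)
  i=1: ✓ (witness j=1)
  i=2: ✓ (witness j=2)
  i=3: ✓ (witness j=3)
  i=4: ✓ (witness j=5)
  i=5: ✓ (witness j=5)
  i=6: ✓ (witness j=6)
  i=7: ✓ (witness j=7)
  i=8: ✓ (witness j=8)
  i=9: ✓ (witness j=10)

0, 1, 2, 3, 4, 5, 6, 7, 8, 9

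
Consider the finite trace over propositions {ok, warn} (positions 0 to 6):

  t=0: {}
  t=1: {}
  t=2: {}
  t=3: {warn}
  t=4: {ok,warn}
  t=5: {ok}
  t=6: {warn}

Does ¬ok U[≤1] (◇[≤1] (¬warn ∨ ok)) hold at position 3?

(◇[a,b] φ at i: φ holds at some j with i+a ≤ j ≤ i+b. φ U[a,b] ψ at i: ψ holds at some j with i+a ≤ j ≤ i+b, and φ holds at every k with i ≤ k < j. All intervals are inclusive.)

True

Need some j in [3,4] with ◇[≤1] (¬warn ∨ ok), and ¬ok at every k in [3,j-1].
  j=3: ◇[≤1] (¬warn ∨ ok) holds; no prefix to check → satisfied.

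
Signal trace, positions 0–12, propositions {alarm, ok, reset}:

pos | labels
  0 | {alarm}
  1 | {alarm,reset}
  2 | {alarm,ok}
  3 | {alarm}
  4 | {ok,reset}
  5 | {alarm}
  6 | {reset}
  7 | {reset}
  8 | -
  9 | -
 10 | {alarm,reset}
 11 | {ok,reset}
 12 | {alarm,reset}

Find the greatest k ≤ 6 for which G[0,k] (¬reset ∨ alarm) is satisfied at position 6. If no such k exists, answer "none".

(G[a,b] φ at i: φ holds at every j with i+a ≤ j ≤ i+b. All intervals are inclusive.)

none

(¬reset ∨ alarm) must hold from j=6 onward; find where it first fails.
  j=6: fails → no k works.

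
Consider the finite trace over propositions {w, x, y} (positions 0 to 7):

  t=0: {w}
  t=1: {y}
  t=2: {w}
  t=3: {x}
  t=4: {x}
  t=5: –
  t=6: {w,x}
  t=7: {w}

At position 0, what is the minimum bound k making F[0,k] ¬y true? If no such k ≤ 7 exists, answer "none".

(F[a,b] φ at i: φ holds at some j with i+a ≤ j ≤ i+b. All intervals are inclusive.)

Scan j = 0,1,… for ¬y:
  j=0: holds
First hit at j=0, so smallest k = 0-0 = 0.

0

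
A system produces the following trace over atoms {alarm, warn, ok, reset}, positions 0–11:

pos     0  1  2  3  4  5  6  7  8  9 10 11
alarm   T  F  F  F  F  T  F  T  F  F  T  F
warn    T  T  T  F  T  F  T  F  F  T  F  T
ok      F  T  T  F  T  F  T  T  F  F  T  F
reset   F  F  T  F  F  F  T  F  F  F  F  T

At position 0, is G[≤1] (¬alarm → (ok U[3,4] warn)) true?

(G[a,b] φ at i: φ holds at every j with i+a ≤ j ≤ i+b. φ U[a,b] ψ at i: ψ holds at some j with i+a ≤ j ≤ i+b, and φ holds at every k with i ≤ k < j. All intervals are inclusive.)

False

Check (¬alarm → (ok U[3,4] warn)) at every j in [0,1]:
  j=0: antecedent false → ✓
  j=1: antecedent true; consequent fails → ✗
Fails at j=1 → formula fails.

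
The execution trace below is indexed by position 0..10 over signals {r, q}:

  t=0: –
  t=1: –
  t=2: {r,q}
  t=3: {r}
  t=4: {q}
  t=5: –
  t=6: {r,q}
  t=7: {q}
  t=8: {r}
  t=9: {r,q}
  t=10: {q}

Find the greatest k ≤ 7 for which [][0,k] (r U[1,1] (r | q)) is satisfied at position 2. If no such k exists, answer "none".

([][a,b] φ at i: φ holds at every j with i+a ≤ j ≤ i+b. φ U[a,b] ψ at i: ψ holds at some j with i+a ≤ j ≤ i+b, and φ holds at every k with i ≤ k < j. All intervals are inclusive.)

1

(r U[1,1] (r | q)) must hold from j=2 onward; find where it first fails.
  j=2: holds
  j=3: holds
  j=4: fails
Holds on [2,3], so largest k = 1.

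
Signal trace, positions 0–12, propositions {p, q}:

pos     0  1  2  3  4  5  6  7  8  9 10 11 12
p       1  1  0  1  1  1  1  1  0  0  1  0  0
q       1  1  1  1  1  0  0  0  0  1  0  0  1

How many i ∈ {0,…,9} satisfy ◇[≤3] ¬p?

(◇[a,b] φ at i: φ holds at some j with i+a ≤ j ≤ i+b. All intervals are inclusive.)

Evaluate at each i in [0,9]:
  i=0: ✓ (witness j=2)
  i=1: ✓ (witness j=2)
  i=2: ✓ (witness j=2)
  i=3: ✗ (none in [3,6])
  i=4: ✗ (none in [4,7])
  i=5: ✓ (witness j=8)
  i=6: ✓ (witness j=8)
  i=7: ✓ (witness j=8)
  i=8: ✓ (witness j=8)
  i=9: ✓ (witness j=9)
Positions where it holds: {0, 1, 2, 5, 6, 7, 8, 9} → 8.

8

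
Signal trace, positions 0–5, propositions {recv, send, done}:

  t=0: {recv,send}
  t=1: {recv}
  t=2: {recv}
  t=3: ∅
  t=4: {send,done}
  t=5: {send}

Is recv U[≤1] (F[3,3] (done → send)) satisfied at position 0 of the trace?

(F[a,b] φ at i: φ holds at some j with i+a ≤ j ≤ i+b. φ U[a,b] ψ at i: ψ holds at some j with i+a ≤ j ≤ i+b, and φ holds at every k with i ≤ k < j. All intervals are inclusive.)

Holds

Need some j in [0,1] with F[3,3] (done → send), and recv at every k in [0,j-1].
  j=0: F[3,3] (done → send) holds; no prefix to check → satisfied.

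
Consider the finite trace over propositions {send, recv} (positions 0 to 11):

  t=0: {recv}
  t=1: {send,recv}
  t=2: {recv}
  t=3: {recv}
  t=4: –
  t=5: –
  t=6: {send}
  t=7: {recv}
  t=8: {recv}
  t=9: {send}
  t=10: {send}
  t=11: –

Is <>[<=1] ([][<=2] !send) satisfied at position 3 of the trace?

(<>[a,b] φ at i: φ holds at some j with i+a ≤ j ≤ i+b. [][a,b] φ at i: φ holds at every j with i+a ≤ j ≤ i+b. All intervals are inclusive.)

Check [][<=2] !send at each j in [3,4]:
  j=3: holds on [3,5]
  j=4: fails at 6
Found at j=3 → formula holds.

Holds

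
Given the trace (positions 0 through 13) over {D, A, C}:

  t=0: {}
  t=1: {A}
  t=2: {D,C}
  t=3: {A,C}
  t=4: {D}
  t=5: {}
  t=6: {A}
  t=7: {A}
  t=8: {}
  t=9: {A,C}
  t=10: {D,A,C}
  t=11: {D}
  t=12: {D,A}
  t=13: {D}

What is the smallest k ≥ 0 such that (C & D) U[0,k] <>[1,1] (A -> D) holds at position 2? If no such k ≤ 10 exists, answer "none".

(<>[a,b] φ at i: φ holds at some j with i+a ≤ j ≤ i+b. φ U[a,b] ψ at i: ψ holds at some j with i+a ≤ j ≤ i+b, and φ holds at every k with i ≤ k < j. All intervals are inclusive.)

Need earliest j ≥ 2 with <>[1,1] (A -> D), and (C & D) at every k in [2,j-1].
  j=2: rhs fails.
  j=3: rhs holds; lhs holds on [2,2]. k = 1.

1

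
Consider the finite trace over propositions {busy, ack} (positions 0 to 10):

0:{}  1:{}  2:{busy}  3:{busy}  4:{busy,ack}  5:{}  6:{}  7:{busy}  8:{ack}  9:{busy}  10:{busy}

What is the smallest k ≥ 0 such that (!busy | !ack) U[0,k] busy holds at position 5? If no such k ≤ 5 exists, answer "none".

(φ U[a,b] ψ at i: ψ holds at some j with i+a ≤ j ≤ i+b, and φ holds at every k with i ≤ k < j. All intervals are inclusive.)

2

Need earliest j ≥ 5 with busy, and (!busy | !ack) at every k in [5,j-1].
  j=5: rhs fails.
  j=6: rhs fails.
  j=7: rhs holds; lhs holds on [5,6]. k = 2.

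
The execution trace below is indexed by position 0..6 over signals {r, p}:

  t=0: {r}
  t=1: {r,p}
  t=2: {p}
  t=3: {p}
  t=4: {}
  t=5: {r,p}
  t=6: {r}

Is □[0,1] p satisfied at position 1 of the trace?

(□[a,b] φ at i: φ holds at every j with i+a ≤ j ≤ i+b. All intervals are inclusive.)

Check p at every j in [1,2]:
  j=1: true
  j=2: true
All positions satisfy it → formula holds.

Holds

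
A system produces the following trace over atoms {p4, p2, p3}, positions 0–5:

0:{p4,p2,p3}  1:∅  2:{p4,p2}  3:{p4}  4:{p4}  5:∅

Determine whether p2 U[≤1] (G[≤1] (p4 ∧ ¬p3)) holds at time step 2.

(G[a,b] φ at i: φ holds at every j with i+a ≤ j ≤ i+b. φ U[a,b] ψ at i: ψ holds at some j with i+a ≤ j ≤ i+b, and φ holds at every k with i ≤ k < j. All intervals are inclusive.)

True

Need some j in [2,3] with G[≤1] (p4 ∧ ¬p3), and p2 at every k in [2,j-1].
  j=2: G[≤1] (p4 ∧ ¬p3) holds; no prefix to check → satisfied.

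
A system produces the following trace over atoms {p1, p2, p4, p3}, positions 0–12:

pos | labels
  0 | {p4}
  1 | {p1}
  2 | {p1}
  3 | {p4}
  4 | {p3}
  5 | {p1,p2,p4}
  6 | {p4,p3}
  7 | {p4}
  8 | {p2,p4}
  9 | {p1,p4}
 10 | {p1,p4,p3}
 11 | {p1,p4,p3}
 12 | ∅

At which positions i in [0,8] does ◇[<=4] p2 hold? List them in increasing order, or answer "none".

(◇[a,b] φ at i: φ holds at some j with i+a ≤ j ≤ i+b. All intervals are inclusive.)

1, 2, 3, 4, 5, 6, 7, 8

Evaluate at each i in [0,8]:
  i=0: ✗ (none in [0,4])
  i=1: ✓ (witness j=5)
  i=2: ✓ (witness j=5)
  i=3: ✓ (witness j=5)
  i=4: ✓ (witness j=5)
  i=5: ✓ (witness j=5)
  i=6: ✓ (witness j=8)
  i=7: ✓ (witness j=8)
  i=8: ✓ (witness j=8)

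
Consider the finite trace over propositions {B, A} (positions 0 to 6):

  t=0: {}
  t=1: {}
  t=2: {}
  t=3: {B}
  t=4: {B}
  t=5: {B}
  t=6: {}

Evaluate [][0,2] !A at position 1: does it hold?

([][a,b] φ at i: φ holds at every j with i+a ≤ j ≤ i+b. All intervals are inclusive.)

Check !A at every j in [1,3]:
  j=1: true
  j=2: true
  j=3: true
All positions satisfy it → formula holds.

Holds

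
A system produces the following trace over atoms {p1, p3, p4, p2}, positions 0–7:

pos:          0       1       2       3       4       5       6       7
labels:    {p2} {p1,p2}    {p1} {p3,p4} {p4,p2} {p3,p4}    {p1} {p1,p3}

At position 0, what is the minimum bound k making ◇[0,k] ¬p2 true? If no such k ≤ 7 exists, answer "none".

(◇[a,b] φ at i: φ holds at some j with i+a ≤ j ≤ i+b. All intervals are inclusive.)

Scan j = 0,1,… for ¬p2:
  j=0: fails
  j=1: fails
  j=2: holds
First hit at j=2, so smallest k = 2-0 = 2.

2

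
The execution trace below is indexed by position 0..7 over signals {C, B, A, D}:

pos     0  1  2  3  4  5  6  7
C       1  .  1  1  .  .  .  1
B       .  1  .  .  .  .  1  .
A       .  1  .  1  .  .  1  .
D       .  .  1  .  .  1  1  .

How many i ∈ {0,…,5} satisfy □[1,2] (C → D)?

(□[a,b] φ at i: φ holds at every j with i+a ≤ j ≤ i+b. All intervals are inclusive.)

3

Evaluate at each i in [0,5]:
  i=0: ✓ (all of [1,2])
  i=1: ✗ (fails at j=3)
  i=2: ✗ (fails at j=3)
  i=3: ✓ (all of [4,5])
  i=4: ✓ (all of [5,6])
  i=5: ✗ (fails at j=7)
Positions where it holds: {0, 3, 4} → 3.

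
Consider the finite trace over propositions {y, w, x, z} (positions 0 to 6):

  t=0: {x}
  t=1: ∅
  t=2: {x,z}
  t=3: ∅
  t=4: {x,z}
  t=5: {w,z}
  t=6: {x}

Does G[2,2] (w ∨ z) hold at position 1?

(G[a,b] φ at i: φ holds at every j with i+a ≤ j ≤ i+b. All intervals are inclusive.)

Does not hold

Check (w ∨ z) at every j in [3,3]:
  j=3: false
Fails at j=3 → formula fails.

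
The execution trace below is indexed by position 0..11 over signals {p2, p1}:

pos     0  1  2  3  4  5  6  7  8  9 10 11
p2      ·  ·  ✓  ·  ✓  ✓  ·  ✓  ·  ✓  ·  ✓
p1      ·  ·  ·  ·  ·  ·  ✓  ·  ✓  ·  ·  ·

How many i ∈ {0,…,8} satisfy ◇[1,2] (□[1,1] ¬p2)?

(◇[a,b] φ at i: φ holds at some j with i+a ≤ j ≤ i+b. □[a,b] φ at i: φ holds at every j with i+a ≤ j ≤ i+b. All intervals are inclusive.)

Evaluate at each i in [0,8]:
  i=0: ✓ (witness j=2)
  i=1: ✓ (witness j=2)
  i=2: ✗ (none in [3,4])
  i=3: ✓ (witness j=5)
  i=4: ✓ (witness j=5)
  i=5: ✓ (witness j=7)
  i=6: ✓ (witness j=7)
  i=7: ✓ (witness j=9)
  i=8: ✓ (witness j=9)
Positions where it holds: {0, 1, 3, 4, 5, 6, 7, 8} → 8.

8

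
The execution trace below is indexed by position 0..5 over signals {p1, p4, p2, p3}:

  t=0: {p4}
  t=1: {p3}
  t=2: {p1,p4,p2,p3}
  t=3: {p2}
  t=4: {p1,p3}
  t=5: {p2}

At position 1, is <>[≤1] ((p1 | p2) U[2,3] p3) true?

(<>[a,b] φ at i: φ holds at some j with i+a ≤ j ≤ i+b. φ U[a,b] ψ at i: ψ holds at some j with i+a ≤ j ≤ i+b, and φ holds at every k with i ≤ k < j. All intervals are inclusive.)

Check ((p1 | p2) U[2,3] p3) at each j in [1,2]:
  j=1: fails
  j=2: holds
Found at j=2 → formula holds.

Holds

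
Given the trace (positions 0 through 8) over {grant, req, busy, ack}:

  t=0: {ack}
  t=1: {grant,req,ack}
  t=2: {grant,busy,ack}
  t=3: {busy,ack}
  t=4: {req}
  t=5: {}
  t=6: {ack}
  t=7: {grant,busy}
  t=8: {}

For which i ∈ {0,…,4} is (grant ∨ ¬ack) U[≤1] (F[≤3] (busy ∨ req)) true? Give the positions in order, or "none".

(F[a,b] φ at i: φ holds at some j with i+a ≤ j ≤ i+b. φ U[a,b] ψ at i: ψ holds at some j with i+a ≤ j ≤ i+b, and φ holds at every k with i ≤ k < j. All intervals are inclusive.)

0, 1, 2, 3, 4

Evaluate at each i in [0,4]:
  i=0: ✓ (rhs at j=0)
  i=1: ✓ (rhs at j=1)
  i=2: ✓ (rhs at j=2)
  i=3: ✓ (rhs at j=3)
  i=4: ✓ (rhs at j=4)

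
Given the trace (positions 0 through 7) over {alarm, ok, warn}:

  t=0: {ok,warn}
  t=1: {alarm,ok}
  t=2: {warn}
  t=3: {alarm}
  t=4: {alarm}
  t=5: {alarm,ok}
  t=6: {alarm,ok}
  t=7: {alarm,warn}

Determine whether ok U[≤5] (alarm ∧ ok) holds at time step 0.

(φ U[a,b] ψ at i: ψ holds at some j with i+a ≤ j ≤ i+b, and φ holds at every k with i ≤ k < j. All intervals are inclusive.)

Need some j in [0,5] with (alarm ∧ ok), and ok at every k in [0,j-1].
  j=0: (alarm ∧ ok) false.
  j=1: (alarm ∧ ok) holds; ok holds at every k in [0,0] → satisfied.

True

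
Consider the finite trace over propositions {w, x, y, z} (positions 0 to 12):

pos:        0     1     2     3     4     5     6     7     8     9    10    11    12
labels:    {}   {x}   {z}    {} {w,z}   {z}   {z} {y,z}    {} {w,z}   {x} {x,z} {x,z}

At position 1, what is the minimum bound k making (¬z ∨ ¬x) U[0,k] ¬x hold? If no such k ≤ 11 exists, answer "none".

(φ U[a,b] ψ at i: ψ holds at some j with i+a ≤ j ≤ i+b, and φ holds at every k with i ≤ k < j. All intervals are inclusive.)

1

Need earliest j ≥ 1 with ¬x, and (¬z ∨ ¬x) at every k in [1,j-1].
  j=1: rhs fails.
  j=2: rhs holds; lhs holds on [1,1]. k = 1.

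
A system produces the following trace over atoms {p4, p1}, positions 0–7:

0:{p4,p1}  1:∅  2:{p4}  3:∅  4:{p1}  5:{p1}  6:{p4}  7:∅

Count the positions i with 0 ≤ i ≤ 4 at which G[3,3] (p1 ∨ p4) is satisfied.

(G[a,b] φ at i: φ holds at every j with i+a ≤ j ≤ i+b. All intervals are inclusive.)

3

Evaluate at each i in [0,4]:
  i=0: ✗ (fails at j=3)
  i=1: ✓ (all of [4,4])
  i=2: ✓ (all of [5,5])
  i=3: ✓ (all of [6,6])
  i=4: ✗ (fails at j=7)
Positions where it holds: {1, 2, 3} → 3.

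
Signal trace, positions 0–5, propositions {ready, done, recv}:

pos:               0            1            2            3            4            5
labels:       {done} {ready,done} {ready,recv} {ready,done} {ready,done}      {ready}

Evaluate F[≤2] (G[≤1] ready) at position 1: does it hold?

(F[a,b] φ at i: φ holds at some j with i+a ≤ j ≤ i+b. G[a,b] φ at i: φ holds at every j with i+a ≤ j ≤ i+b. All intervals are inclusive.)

True

Check G[≤1] ready at each j in [1,3]:
  j=1: holds on [1,2]
  j=2: holds on [2,3]
  j=3: holds on [3,4]
Found at j=1 → formula holds.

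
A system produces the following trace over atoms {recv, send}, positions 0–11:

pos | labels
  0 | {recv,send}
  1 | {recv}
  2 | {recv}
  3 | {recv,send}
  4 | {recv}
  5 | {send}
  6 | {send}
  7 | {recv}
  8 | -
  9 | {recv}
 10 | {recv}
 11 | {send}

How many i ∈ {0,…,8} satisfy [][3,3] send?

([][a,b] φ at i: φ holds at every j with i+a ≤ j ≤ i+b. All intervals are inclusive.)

Evaluate at each i in [0,8]:
  i=0: ✓ (all of [3,3])
  i=1: ✗ (fails at j=4)
  i=2: ✓ (all of [5,5])
  i=3: ✓ (all of [6,6])
  i=4: ✗ (fails at j=7)
  i=5: ✗ (fails at j=8)
  i=6: ✗ (fails at j=9)
  i=7: ✗ (fails at j=10)
  i=8: ✓ (all of [11,11])
Positions where it holds: {0, 2, 3, 8} → 4.

4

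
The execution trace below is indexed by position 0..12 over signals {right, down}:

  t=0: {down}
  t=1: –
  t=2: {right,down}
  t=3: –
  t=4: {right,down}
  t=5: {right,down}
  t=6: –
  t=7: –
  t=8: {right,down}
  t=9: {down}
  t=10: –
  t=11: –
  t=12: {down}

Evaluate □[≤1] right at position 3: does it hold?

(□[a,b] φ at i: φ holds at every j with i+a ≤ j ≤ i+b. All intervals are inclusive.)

Check right at every j in [3,4]:
  j=3: false
  j=4: true
Fails at j=3 → formula fails.

False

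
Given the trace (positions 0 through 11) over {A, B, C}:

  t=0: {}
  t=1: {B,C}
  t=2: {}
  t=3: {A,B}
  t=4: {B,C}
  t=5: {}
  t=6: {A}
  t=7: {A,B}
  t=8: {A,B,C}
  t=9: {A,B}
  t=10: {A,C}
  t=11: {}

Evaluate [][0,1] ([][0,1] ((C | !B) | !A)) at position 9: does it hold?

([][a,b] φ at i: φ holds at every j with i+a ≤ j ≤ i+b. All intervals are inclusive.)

Check [][0,1] ((C | !B) | !A) at every j in [9,10]:
  j=9: fails at 9
  j=10: holds on [10,11]
Fails at j=9 → formula fails.

Does not hold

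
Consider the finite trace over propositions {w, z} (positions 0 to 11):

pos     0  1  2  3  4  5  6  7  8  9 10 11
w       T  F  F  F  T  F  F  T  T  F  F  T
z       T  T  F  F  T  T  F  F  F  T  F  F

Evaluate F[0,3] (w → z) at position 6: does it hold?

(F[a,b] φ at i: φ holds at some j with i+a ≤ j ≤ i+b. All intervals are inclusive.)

Check (w → z) at each j in [6,9]:
  j=6: true
  j=7: false
  j=8: false
  j=9: true
Found at j=6 → formula holds.

Yes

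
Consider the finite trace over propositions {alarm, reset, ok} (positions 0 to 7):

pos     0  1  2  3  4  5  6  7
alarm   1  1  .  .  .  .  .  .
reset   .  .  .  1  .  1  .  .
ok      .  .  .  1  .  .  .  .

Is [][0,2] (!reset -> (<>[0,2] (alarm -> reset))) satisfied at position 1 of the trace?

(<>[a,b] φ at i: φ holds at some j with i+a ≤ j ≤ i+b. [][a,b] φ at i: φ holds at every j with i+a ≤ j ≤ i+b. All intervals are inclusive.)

Check (!reset -> (<>[0,2] (alarm -> reset))) at every j in [1,3]:
  j=1: antecedent true; consequent holds (witness at 2) → ✓
  j=2: antecedent true; consequent holds (witness at 2) → ✓
  j=3: antecedent false → ✓
All positions satisfy it → formula holds.

Yes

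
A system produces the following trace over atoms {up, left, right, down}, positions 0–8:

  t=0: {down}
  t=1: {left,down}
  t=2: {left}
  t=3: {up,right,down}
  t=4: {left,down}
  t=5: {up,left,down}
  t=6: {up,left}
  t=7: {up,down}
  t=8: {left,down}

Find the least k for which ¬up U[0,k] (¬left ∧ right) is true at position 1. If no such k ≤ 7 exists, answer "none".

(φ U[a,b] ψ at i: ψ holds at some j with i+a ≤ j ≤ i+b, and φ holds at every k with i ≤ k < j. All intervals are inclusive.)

2

Need earliest j ≥ 1 with (¬left ∧ right), and ¬up at every k in [1,j-1].
  j=1: rhs fails.
  j=2: rhs fails.
  j=3: rhs holds; lhs holds on [1,2]. k = 2.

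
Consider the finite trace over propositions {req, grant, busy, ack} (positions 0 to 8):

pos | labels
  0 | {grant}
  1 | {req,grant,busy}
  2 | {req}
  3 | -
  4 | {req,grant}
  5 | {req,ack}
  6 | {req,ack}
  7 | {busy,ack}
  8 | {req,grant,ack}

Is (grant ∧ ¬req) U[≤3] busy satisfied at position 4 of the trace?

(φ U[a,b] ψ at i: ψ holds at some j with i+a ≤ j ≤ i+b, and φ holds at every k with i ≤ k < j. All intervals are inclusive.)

Need some j in [4,7] with busy, and (grant ∧ ¬req) at every k in [4,j-1].
  j=4: busy false.
  j=5: busy false.
  j=6: busy false.
  j=7: busy holds, but (grant ∧ ¬req) fails at k=4 → not this j.
No j in the window works → until fails.

Does not hold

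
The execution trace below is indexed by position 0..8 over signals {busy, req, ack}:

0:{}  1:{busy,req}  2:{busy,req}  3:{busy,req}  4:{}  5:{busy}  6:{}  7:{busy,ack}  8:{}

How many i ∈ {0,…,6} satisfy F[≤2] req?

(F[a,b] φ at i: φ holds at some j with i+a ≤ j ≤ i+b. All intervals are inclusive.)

Evaluate at each i in [0,6]:
  i=0: ✓ (witness j=1)
  i=1: ✓ (witness j=1)
  i=2: ✓ (witness j=2)
  i=3: ✓ (witness j=3)
  i=4: ✗ (none in [4,6])
  i=5: ✗ (none in [5,7])
  i=6: ✗ (none in [6,8])
Positions where it holds: {0, 1, 2, 3} → 4.

4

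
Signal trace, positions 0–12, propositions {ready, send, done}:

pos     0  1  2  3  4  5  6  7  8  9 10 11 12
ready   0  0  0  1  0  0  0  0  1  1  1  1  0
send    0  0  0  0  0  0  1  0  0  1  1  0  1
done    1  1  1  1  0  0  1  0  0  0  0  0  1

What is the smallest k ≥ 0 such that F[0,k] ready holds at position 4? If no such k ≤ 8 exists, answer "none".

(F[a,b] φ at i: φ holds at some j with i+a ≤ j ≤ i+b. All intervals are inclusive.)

4

Scan j = 4,5,… for ready:
  j=4: fails
  j=5: fails
  j=6: fails
  j=7: fails
  j=8: holds
First hit at j=8, so smallest k = 8-4 = 4.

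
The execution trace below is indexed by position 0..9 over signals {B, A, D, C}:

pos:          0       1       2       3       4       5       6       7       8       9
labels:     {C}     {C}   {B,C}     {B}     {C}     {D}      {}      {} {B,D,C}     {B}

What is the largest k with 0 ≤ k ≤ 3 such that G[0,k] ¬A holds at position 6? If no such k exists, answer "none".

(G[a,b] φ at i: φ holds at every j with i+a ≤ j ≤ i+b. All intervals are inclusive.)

¬A must hold from j=6 onward; find where it first fails.
  j=6: holds
  j=7: holds
  j=8: holds
  j=9: holds
Holds through j=9; largest k = 3.

3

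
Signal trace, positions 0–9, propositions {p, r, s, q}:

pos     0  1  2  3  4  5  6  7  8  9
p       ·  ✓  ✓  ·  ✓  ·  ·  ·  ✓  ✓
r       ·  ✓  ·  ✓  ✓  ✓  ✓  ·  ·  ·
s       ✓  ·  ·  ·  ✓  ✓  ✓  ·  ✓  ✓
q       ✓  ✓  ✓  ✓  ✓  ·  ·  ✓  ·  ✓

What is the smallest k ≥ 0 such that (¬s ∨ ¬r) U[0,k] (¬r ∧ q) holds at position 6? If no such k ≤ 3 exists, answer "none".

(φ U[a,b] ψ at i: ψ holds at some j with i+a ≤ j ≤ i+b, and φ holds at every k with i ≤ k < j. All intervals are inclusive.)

none

Need earliest j ≥ 6 with (¬r ∧ q), and (¬s ∨ ¬r) at every k in [6,j-1].
  j=6: rhs fails.
  j=7: rhs holds but lhs fails at k=6.
  j=8: rhs fails.
  j=9: rhs holds but lhs fails at k=6.
No witness within the range → none.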